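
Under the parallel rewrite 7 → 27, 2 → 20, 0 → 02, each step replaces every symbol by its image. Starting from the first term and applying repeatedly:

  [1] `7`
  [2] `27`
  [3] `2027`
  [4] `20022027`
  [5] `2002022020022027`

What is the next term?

20020220022020022002022020022027

φ(2002022020022027) expands symbol-by-symbol to 20 02 02 20 02 20 20 02 20 02 02 20 20 02 20 27; joining the 16 pieces gives the next term.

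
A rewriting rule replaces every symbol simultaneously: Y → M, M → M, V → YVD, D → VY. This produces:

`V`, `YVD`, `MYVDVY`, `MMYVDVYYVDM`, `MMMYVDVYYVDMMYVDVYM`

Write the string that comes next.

MMMMYVDVYYVDMMYVDVYMMMYVDVYYVDMM

Applying the rule to each of the 19 symbols of MMMYVDVYYVDMMYVDVYM gives the pieces M M M M YVD VY YVD M M YVD VY M M M YVD VY YVD M M, which concatenate to the answer.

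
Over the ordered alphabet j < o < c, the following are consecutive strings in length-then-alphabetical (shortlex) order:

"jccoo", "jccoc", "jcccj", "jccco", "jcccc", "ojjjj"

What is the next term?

ojjjo

The successor of ojjjj increments the rightmost position that isn't already c and resets every position after it to j.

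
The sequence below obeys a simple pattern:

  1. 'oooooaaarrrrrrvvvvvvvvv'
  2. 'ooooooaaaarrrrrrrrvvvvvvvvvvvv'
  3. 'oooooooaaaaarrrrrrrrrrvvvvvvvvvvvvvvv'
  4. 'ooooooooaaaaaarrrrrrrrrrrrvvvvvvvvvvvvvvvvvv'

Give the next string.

Each string has the form o^{n+2} a^{n} r^{2n} v^{3n}, where the shown terms are n = 3, 4, 5, 6.
At n = 7 the blocks have lengths 9, 7, 14, 21.

oooooooooaaaaaaarrrrrrrrrrrrrrvvvvvvvvvvvvvvvvvvvvv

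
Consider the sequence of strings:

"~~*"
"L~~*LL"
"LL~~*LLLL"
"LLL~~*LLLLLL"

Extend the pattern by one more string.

LLLL~~*LLLLLLLL

Every step adds L to the front and LL to the end of the previous string.
So the next term is L·LLL~~*LLLLLL·LL.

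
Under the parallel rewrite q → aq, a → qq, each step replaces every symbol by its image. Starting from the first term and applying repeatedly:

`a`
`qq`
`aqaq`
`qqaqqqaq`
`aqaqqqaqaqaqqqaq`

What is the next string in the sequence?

Replace each of the 16 characters of aqaqqqaqaqaqqqaq in place — qq aq qq aq aq aq qq aq qq aq qq aq aq aq qq aq — and concatenate.

qqaqqqaqaqaqqqaqqqaqqqaqaqaqqqaq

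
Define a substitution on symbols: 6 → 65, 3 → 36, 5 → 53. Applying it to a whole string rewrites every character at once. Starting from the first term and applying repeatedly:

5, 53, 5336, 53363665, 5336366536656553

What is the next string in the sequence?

53363665366565533665655365535336

Replace each of the 16 characters of 5336366536656553 in place — 53 36 36 65 36 65 65 53 36 65 65 53 65 53 53 36 — and concatenate.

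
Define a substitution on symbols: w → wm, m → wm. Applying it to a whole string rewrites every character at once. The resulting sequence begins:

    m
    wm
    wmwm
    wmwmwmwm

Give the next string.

Rewriting each symbol of wmwmwmwm: w→wm, m→wm, w→wm, m→wm, w→wm, m→wm, w→wm, m→wm, which concatenates to wm wm wm wm wm wm wm wm.

wmwmwmwmwmwmwmwm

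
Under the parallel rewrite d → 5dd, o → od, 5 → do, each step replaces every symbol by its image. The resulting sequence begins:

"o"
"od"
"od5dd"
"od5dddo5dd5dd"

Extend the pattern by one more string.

Rewriting the 13 symbols of od5dddo5dd5dd one by one yields od 5dd do 5dd 5dd 5dd od do 5dd 5dd do 5dd 5dd; concatenated:

od5dddo5dd5dd5ddoddo5dd5dddo5dd5dd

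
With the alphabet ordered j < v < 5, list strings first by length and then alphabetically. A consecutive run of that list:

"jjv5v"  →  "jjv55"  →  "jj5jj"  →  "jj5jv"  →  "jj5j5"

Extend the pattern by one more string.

Find the rightmost character of jj5j5 below 5, bump it to the next letter, and reset everything to its right to j.

jj5vj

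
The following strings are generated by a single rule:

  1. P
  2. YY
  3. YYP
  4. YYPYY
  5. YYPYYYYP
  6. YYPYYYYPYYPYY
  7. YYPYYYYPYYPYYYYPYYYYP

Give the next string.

This is a Fibonacci-style word recurrence s(k) = s(k−1)·s(k−2): e.g. YY·P = YYP.
So term 8 is YYPYYYYPYYPYYYYPYYYYP·YYPYYYYPYYPYY.

YYPYYYYPYYPYYYYPYYYYPYYPYYYYPYYPYY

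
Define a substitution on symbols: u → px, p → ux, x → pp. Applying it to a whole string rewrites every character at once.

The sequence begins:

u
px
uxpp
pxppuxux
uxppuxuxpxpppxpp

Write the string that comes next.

pxppuxuxpxpppxppuxppuxuxuxppuxux

φ(uxppuxuxpxpppxpp) expands symbol-by-symbol to px pp ux ux px pp px pp ux pp ux ux ux pp ux ux; joining the 16 pieces gives the next term.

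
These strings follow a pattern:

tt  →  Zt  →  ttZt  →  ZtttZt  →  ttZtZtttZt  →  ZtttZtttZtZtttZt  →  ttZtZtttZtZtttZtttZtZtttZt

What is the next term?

ZtttZtttZtZtttZtttZtZtttZtZtttZtttZtZtttZt

From term 3 onward, concatenate the second-to-last term with the last: tt·Zt = ttZt, Zt·ttZt = ZtttZt, …
So term 8 is ZtttZtttZtZtttZt·ttZtZtttZtZtttZtttZtZtttZt.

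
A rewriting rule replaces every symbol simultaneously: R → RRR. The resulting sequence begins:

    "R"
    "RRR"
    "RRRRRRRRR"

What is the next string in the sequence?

Expanding RRRRRRRRR: R→RRR, R→RRR, R→RRR, R→RRR, R→RRR, R→RRR, R→RRR, R→RRR, R→RRR. Concatenated: RRR RRR RRR RRR RRR RRR RRR RRR RRR.

RRRRRRRRRRRRRRRRRRRRRRRRRRR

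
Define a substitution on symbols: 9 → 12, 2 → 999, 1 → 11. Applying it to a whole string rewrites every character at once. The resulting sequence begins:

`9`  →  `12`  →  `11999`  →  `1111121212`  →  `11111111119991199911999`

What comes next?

Rewriting the 23 symbols of 11111111119991199911999 one by one yields 11 11 11 11 11 11 11 11 11 11 12 12 12 11 11 12 12 12 11 11 12 12 12; concatenated:

1111111111111111111112121211111212121111121212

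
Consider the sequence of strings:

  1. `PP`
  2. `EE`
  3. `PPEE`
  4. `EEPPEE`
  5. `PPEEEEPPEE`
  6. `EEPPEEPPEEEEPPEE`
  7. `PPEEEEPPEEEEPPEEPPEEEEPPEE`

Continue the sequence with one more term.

This is a Fibonacci-style word recurrence s(k) = s(k−2)·s(k−1): e.g. PP·EE = PPEE.
The next term joins EEPPEEPPEEEEPPEE and PPEEEEPPEEEEPPEEPPEEEEPPEE.

EEPPEEPPEEEEPPEEPPEEEEPPEEEEPPEEPPEEEEPPEE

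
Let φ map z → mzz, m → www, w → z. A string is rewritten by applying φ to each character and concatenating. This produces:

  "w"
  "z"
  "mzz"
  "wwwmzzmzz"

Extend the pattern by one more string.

Rewriting each symbol of wwwmzzmzz: w→z, w→z, w→z, m→www, z→mzz, z→mzz, m→www, z→mzz, z→mzz, which concatenates to z z z www mzz mzz www mzz mzz.

zzzwwwmzzmzzwwwmzzmzz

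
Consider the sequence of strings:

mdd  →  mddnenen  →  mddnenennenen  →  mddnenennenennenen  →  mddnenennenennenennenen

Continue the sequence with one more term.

Every step adds nenen to the end: s(k+1) = s(k)·nenen.
Applying this once more to mddnenennenennenennenen:

mddnenennenennenennenennenen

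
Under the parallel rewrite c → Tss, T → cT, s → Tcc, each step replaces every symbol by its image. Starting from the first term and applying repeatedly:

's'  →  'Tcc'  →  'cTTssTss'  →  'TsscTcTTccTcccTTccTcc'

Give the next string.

cTTccTccTsscTTsscTcTTssTsscTTssTssTsscTcTTssTsscTTssTss

φ(TsscTcTTccTcccTTccTcc) expands symbol-by-symbol to cT Tcc Tcc Tss cT Tss cT cT Tss Tss cT Tss Tss Tss cT cT Tss Tss cT Tss Tss; joining the 21 pieces gives the next term.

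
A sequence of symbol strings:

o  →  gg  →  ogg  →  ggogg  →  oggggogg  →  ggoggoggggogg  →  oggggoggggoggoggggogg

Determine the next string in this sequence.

ggoggoggggoggoggggoggggoggoggggogg

This is a Fibonacci-style word recurrence s(k) = s(k−2)·s(k−1): e.g. o·gg = ogg.
The next term joins ggoggoggggogg and oggggoggggoggoggggogg.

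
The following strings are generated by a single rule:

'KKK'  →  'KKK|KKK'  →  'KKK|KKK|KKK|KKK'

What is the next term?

s(k+1) = s(k)·|·s(k) — each term doubles the last with '|' between the halves.
One more doubling of KKK|KKK|KKK|KKK gives the answer.

KKK|KKK|KKK|KKK|KKK|KKK|KKK|KKK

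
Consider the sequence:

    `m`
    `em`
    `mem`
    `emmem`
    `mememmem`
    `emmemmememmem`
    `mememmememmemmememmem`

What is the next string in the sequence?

From term 3 onward, concatenate the second-to-last term with the last: m·em = mem, em·mem = emmem, …
The next term joins emmemmememmem and mememmememmemmememmem.

emmemmememmemmememmememmemmememmem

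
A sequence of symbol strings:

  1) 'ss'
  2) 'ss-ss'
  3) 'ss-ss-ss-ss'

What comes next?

Every step duplicates the string with '-' between the halves.
Doubling ss-ss-ss-ss with '-' between the halves:

ss-ss-ss-ss-ss-ss-ss-ss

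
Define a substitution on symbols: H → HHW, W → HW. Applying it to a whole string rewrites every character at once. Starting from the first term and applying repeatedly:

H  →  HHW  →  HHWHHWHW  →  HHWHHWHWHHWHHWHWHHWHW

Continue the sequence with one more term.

φ(HHWHHWHWHHWHHWHWHHWHW) expands symbol-by-symbol to HHW HHW HW HHW HHW HW HHW HW HHW HHW HW HHW HHW HW HHW HW HHW HHW HW HHW HW; joining the 21 pieces gives the next term.

HHWHHWHWHHWHHWHWHHWHWHHWHHWHWHHWHHWHWHHWHWHHWHHWHWHHWHW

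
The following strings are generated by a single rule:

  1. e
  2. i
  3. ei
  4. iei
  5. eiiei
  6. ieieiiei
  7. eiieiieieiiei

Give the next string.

Each term (from the third on) is the two preceding terms concatenated in order: term 3 = e·i = ei.
So term 8 is ieieiiei·eiieiieieiiei.

ieieiieieiieiieieiiei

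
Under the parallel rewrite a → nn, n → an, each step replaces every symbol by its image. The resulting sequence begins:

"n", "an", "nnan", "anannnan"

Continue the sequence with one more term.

Rewriting each symbol of anannnan: a→nn, n→an, a→nn, n→an, n→an, n→an, a→nn, n→an, which concatenates to nn an nn an an an nn an.

nnannnananannnan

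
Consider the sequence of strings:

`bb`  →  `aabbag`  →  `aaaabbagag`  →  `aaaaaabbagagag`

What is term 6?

aaaaaaaaaabbagagagagag

Each term wraps the previous one in aa on the left and ag on the right.
From aaaaaabbagagag, 2 further steps: aaaaaabbagagag → aaaaaaaabbagagagag → (answer).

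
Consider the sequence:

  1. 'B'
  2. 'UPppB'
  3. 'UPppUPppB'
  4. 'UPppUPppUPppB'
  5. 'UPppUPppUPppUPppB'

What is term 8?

The strings grow by a fixed prefix UPpp each time.
From UPppUPppUPppUPppB, 3 further steps: UPppUPppUPppUPppB → UPppUPppUPppUPppUPppB → UPppUPppUPppUPppUPppUPppB → (answer).

UPppUPppUPppUPppUPppUPppUPppB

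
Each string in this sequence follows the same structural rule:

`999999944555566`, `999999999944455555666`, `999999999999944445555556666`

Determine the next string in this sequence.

Each string has the form 9^{3n+1} 4^{n} 5^{n+2} 6^{n}, where the shown terms are n = 2, 3, 4.
For the next term, n = 5, so the run lengths are 16, 5, 7, 5.

999999999999999944444555555566666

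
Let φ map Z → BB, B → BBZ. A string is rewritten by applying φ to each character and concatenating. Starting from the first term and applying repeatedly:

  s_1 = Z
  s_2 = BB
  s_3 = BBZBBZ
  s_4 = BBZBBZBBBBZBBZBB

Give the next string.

BBZBBZBBBBZBBZBBBBZBBZBBZBBZBBBBZBBZBBBBZBBZ

Applying the rule to each of the 16 symbols of BBZBBZBBBBZBBZBB gives the pieces BBZ BBZ BB BBZ BBZ BB BBZ BBZ BBZ BBZ BB BBZ BBZ BB BBZ BBZ, which concatenate to the answer.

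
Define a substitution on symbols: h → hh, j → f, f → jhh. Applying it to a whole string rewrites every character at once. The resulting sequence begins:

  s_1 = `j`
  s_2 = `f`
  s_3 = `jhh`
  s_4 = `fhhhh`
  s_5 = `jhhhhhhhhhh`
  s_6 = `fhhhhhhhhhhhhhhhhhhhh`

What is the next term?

jhhhhhhhhhhhhhhhhhhhhhhhhhhhhhhhhhhhhhhhhhh

Replace each of the 21 characters of fhhhhhhhhhhhhhhhhhhhh in place — jhh hh hh hh hh hh hh hh hh hh hh hh hh hh hh hh hh hh hh hh hh — and concatenate.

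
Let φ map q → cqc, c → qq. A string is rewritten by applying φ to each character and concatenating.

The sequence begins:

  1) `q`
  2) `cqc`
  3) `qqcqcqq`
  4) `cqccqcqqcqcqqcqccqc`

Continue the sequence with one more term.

qqcqcqqqqcqcqqcqccqcqqcqcqqcqccqcqqcqcqqqqcqcqq

Replace each of the 19 characters of cqccqcqqcqcqqcqccqc in place — qq cqc qq qq cqc qq cqc cqc qq cqc qq cqc cqc qq cqc qq qq cqc qq — and concatenate.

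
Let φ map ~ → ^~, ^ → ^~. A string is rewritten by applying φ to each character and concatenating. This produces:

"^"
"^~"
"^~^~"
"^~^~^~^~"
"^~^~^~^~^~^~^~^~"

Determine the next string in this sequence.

Rewriting the 16 symbols of ^~^~^~^~^~^~^~^~ one by one yields ^~ ^~ ^~ ^~ ^~ ^~ ^~ ^~ ^~ ^~ ^~ ^~ ^~ ^~ ^~ ^~; concatenated:

^~^~^~^~^~^~^~^~^~^~^~^~^~^~^~^~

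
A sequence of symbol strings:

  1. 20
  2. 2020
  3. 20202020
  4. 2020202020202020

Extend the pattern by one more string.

Each string is two copies of the previous one concatenated.
One more doubling of 2020202020202020 gives the answer.

20202020202020202020202020202020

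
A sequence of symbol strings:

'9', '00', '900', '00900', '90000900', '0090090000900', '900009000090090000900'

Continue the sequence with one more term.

0090090000900900009000090090000900

Each term (from the third on) is the two preceding terms concatenated in order: term 3 = 9·00 = 900.
So term 8 is 0090090000900·900009000090090000900.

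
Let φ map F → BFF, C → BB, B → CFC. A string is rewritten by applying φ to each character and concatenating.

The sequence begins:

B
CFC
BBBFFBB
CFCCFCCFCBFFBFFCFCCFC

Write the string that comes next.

Rewriting the 21 symbols of CFCCFCCFCBFFBFFCFCCFC one by one yields BB BFF BB BB BFF BB BB BFF BB CFC BFF BFF CFC BFF BFF BB BFF BB BB BFF BB; concatenated:

BBBFFBBBBBFFBBBBBFFBBCFCBFFBFFCFCBFFBFFBBBFFBBBBBFFBB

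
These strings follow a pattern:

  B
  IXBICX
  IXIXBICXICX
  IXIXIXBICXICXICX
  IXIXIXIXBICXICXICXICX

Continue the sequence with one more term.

IXIXIXIXIXBICXICXICXICXICX

Each term wraps the previous one in IX on the left and ICX on the right.
One more step from IXIXIXIXBICXICXICXICX gives the answer.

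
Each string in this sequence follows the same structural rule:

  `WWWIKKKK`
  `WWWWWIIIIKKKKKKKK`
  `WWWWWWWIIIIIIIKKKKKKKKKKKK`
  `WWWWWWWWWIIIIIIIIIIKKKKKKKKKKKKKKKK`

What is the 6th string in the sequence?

The n-th term is 2n+1 W's then 3n-2 I's then 4n K's (n = 1, 2, …).
Setting n = 6 gives 13, 16, 24 characters in each block.

WWWWWWWWWWWWWIIIIIIIIIIIIIIIIKKKKKKKKKKKKKKKKKKKKKKKK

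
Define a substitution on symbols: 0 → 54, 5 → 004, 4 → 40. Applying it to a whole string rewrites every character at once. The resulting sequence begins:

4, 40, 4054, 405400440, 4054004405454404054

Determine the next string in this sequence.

Applying the rule to each of the 19 symbols of 4054004405454404054 gives the pieces 40 54 004 40 54 54 40 40 54 004 40 004 40 40 54 40 54 004 40, which concatenate to the answer.

405400440545440405400440004404054405400440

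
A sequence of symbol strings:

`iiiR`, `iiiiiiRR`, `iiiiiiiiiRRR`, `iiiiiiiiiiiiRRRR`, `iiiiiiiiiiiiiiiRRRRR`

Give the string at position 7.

iiiiiiiiiiiiiiiiiiiiiRRRRRRR

Reading off run lengths: i runs 3, 6, 9, 12, 15; R runs 1, 2, 3, 4, 5 — each is linear in n (n = 1, 2, …).
At n = 7 the blocks have lengths 21, 7.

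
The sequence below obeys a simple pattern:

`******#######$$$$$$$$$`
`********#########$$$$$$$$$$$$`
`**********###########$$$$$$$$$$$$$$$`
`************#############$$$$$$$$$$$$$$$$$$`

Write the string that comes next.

**************###############$$$$$$$$$$$$$$$$$$$$$

The n-th term is 2n *'s then 2n+1 #'s then 3n $'s, where the shown terms are n = 3, 4, 5, 6.
At n = 7 the blocks have lengths 14, 15, 21.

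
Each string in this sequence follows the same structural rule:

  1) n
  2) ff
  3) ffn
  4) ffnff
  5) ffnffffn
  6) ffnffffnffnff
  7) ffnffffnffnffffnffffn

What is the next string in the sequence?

ffnffffnffnffffnffffnffnffffnffnff

From term 3 onward, concatenate the last term with the second-to-last: ff·n = ffn, ffn·ff = ffnff, …
Continuing: ffnffffnffnffffnffffn · ffnffffnffnff gives term 8.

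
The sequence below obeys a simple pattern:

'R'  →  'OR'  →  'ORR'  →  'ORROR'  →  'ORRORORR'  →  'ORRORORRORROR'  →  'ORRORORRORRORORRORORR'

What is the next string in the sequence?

ORRORORRORRORORRORORRORRORORRORROR

From term 3 onward, concatenate the last term with the second-to-last: OR·R = ORR, ORR·OR = ORROR, …
So term 8 is ORRORORRORRORORRORORR·ORRORORRORROR.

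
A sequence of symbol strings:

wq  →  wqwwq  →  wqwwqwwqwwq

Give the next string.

s(k+1) = s(k)·w·s(k) — each term doubles the last with 'w' between the halves.
One more doubling of wqwwqwwqwwq gives the answer.

wqwwqwwqwwqwwqwwqwwqwwq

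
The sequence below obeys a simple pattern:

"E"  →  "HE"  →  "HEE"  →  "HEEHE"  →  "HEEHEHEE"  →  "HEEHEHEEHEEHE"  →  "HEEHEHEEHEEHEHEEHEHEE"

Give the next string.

HEEHEHEEHEEHEHEEHEHEEHEEHEHEEHEEHE

Each term (from the third on) is the previous term followed by the one before it: term 3 = HE·E = HEE.
So term 8 is HEEHEHEEHEEHEHEEHEHEE·HEEHEHEEHEEHE.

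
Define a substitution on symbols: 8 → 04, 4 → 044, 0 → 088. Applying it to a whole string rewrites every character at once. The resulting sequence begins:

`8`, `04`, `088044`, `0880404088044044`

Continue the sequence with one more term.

08804040880440880440880404088044044088044044

φ(0880404088044044) expands symbol-by-symbol to 088 04 04 088 044 088 044 088 04 04 088 044 044 088 044 044; joining the 16 pieces gives the next term.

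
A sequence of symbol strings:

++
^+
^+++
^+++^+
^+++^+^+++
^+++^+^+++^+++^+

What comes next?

Each term (from the third on) is the previous term followed by the one before it: term 3 = ^+·++ = ^+++.
So term 7 is ^+++^+^+++^+++^+·^+++^+^+++.

^+++^+^+++^+++^+^+++^+^+++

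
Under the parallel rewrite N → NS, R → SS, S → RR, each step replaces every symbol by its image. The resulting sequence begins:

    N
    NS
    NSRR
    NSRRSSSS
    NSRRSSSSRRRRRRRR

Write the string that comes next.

NSRRSSSSRRRRRRRRSSSSSSSSSSSSSSSS

Replace each of the 16 characters of NSRRSSSSRRRRRRRR in place — NS RR SS SS RR RR RR RR SS SS SS SS SS SS SS SS — and concatenate.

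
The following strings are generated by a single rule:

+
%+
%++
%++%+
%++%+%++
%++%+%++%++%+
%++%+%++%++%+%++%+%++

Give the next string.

Each term (from the third on) is the previous term followed by the one before it: term 3 = %+·+ = %++.
The next term joins %++%+%++%++%+%++%+%++ and %++%+%++%++%+.

%++%+%++%++%+%++%+%++%++%+%++%++%+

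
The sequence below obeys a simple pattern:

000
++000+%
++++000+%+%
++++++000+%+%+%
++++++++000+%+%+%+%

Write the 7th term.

Every step adds ++ to the front and +% to the end of the previous string.
From ++++++++000+%+%+%+%, 2 further steps: ++++++++000+%+%+%+% → ++++++++++000+%+%+%+%+% → (answer).

++++++++++++000+%+%+%+%+%+%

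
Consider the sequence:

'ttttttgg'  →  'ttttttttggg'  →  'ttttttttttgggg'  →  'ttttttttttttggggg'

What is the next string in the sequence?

The n-th term is 2n t's then n-1 g's, where the shown terms are n = 3, 4, 5, 6.
Setting n = 7 gives 14, 6 characters in each block.

ttttttttttttttgggggg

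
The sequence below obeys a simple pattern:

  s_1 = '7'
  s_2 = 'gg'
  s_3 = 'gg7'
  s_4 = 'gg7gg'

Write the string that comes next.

From term 3 onward, concatenate the last term with the second-to-last: gg·7 = gg7, gg7·gg = gg7gg, …
So term 5 is gg7gg·gg7.

gg7gggg7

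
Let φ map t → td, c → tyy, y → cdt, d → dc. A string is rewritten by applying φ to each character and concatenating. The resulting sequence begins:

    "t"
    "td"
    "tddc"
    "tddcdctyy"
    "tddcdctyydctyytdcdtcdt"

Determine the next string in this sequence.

tddcdctyydctyytdcdtcdtdctyytdcdtcdttddctyydctdtyydctd

Applying the rule to each of the 22 symbols of tddcdctyydctyytdcdtcdt gives the pieces td dc dc tyy dc tyy td cdt cdt dc tyy td cdt cdt td dc tyy dc td tyy dc td, which concatenate to the answer.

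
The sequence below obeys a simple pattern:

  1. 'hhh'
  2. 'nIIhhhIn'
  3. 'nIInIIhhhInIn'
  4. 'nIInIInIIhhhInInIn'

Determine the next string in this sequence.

nIInIInIInIIhhhInInInIn

Every step adds nII to the front and In to the end of the previous string.
One more step from nIInIInIIhhhInInIn gives the answer.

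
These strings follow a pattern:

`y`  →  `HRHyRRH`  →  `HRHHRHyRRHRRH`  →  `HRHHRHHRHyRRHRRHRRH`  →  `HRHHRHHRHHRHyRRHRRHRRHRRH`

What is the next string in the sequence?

HRHHRHHRHHRHHRHyRRHRRHRRHRRHRRH

Each term wraps the previous one in HRH on the left and RRH on the right.
One more step from HRHHRHHRHHRHyRRHRRHRRHRRH gives the answer.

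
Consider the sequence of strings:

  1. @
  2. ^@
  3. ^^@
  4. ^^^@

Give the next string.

The strings grow by a fixed prefix ^ each time.
So the next term is ^·^^^@.

^^^^@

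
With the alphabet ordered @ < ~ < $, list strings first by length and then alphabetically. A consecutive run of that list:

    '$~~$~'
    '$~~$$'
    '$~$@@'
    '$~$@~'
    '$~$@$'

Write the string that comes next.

The successor of $~$@$ increments the rightmost position that isn't already $ and resets every position after it to @.

$~$~@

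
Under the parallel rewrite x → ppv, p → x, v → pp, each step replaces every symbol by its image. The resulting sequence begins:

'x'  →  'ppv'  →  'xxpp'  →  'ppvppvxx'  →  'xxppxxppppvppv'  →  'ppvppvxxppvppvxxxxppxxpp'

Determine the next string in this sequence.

Rewriting the 24 symbols of ppvppvxxppvppvxxxxppxxpp one by one yields x x pp x x pp ppv ppv x x pp x x pp ppv ppv ppv ppv x x ppv ppv x x; concatenated:

xxppxxppppvppvxxppxxppppvppvppvppvxxppvppvxx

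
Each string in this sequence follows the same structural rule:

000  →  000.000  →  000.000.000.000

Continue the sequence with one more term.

Every step duplicates the string with '.' between the halves.
Doubling 000.000.000.000 with '.' between the halves:

000.000.000.000.000.000.000.000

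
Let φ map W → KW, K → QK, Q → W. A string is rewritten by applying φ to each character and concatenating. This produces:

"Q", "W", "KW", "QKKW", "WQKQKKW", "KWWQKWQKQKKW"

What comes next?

Apply φ to KWWQKWQKQKKW symbol by symbol: K→QK, W→KW, W→KW, Q→W, K→QK, W→KW, Q→W, K→QK, Q→W, K→QK, K→QK, W→KW; joined: QK KW KW W QK KW W QK W QK QK KW.

QKKWKWWQKKWWQKWQKQKKW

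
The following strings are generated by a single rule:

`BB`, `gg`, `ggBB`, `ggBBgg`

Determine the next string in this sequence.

This is a Fibonacci-style word recurrence s(k) = s(k−1)·s(k−2): e.g. gg·BB = ggBB.
The next term joins ggBBgg and ggBB.

ggBBggggBB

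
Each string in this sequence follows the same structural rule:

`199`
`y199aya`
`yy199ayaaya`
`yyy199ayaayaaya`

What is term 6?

yyyyy199ayaayaayaayaaya

Every step adds y to the front and aya to the end of the previous string.
From yyy199ayaayaaya, 2 further steps: yyy199ayaayaaya → yyyy199ayaayaayaaya → (answer).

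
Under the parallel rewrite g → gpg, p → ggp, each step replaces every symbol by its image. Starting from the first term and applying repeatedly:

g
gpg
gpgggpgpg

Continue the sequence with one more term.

gpgggpgpggpggpgggpgpgggpgpg

Expanding gpgggpgpg: g→gpg, p→ggp, g→gpg, g→gpg, g→gpg, p→ggp, g→gpg, p→ggp, g→gpg. Concatenated: gpg ggp gpg gpg gpg ggp gpg ggp gpg.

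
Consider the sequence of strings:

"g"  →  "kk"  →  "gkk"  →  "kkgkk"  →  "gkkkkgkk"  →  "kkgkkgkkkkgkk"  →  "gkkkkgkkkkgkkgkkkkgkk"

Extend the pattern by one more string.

Each term (from the third on) is the two preceding terms concatenated in order: term 3 = g·kk = gkk.
Continuing: kkgkkgkkkkgkk · gkkkkgkkkkgkkgkkkkgkk gives term 8.

kkgkkgkkkkgkkgkkkkgkkkkgkkgkkkkgkk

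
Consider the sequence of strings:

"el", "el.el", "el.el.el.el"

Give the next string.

Each string is two copies of the previous one joined by '.'.
So the next term is two copies of el.el.el.el with '.' between the halves.

el.el.el.el.el.el.el.el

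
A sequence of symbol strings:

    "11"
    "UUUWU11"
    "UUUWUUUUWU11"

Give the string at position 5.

Each term is the previous one with UUUWU prepended.
From UUUWUUUUWU11, 2 further steps: UUUWUUUUWU11 → UUUWUUUUWUUUUWU11 → (answer).

UUUWUUUUWUUUUWUUUUWU11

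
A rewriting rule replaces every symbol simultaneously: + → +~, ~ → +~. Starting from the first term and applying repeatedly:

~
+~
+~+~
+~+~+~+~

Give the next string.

Apply φ to +~+~+~+~ symbol by symbol: +→+~, ~→+~, +→+~, ~→+~, +→+~, ~→+~, +→+~, ~→+~; joined: +~ +~ +~ +~ +~ +~ +~ +~.

+~+~+~+~+~+~+~+~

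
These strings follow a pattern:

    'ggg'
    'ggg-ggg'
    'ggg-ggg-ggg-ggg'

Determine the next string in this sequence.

ggg-ggg-ggg-ggg-ggg-ggg-ggg-ggg

Every step duplicates the string with '-' between the halves.
One more doubling of ggg-ggg-ggg-ggg gives the answer.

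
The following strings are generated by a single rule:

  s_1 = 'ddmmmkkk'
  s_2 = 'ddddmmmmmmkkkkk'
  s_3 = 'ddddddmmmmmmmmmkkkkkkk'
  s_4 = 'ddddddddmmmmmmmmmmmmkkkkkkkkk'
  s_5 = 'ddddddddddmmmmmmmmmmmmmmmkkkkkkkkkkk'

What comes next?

ddddddddddddmmmmmmmmmmmmmmmmmmkkkkkkkkkkkkk

Term n consists of 2n d's, followed by 3n m's, followed by 2n+1 k's (n = 1, 2, …).
For the next term, n = 6, so the run lengths are 12, 18, 13.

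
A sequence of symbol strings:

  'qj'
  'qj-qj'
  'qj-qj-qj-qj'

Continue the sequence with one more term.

Each string is two copies of the previous one joined by '-'.
Doubling qj-qj-qj-qj with '-' between the halves:

qj-qj-qj-qj-qj-qj-qj-qj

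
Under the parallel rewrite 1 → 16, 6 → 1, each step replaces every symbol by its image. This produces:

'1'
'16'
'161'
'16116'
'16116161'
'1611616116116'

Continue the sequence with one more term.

161161611611616116161

φ(1611616116116) expands symbol-by-symbol to 16 1 16 16 1 16 1 16 16 1 16 16 1; joining the 13 pieces gives the next term.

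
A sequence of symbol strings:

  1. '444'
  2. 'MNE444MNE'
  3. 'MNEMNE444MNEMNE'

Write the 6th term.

Each term wraps the previous one in MNE on the left and MNE on the right.
From MNEMNE444MNEMNE, 3 further steps: MNEMNE444MNEMNE → MNEMNEMNE444MNEMNEMNE → MNEMNEMNEMNE444MNEMNEMNEMNE → (answer).

MNEMNEMNEMNEMNE444MNEMNEMNEMNEMNE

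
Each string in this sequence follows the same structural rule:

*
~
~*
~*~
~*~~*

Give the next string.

~*~~*~*~

Each term (from the third on) is the previous term followed by the one before it: term 3 = ~·* = ~*.
So term 6 is ~*~~*·~*~.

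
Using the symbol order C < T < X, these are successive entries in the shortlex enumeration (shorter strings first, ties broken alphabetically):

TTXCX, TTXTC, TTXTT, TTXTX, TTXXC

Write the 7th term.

TTXXX

Advancing 2 positions from TTXXC through TTXXC → TTXXT reaches term 7.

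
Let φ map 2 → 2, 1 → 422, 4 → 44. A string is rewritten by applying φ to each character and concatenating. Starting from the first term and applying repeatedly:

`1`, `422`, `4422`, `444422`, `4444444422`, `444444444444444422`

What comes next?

Applying the rule to each of the 18 symbols of 444444444444444422 gives the pieces 44 44 44 44 44 44 44 44 44 44 44 44 44 44 44 44 2 2, which concatenate to the answer.

4444444444444444444444444444444422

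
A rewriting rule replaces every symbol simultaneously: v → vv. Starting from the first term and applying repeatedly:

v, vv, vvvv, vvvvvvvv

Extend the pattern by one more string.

vvvvvvvvvvvvvvvv

Rewriting each symbol of vvvvvvvv: v→vv, v→vv, v→vv, v→vv, v→vv, v→vv, v→vv, v→vv, which concatenates to vv vv vv vv vv vv vv vv.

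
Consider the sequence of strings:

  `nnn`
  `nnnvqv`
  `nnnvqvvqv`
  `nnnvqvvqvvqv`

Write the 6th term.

Every step adds vqv to the end: s(k+1) = s(k)·vqv.
From nnnvqvvqvvqv, 2 further steps: nnnvqvvqvvqv → nnnvqvvqvvqvvqv → (answer).

nnnvqvvqvvqvvqvvqv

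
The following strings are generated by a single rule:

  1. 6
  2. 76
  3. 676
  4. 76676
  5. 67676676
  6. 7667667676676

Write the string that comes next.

676766767667667676676

This is a Fibonacci-style word recurrence s(k) = s(k−2)·s(k−1): e.g. 6·76 = 676.
Continuing: 67676676 · 7667667676676 gives term 7.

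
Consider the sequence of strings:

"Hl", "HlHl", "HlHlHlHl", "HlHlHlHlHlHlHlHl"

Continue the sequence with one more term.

HlHlHlHlHlHlHlHlHlHlHlHlHlHlHlHl

Every step duplicates the string.
One more doubling of HlHlHlHlHlHlHlHl gives the answer.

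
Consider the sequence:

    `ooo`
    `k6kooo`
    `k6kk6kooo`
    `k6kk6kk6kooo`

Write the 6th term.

k6kk6kk6kk6kk6kooo

The strings grow by a fixed prefix k6k each time.
From k6kk6kk6kooo, 2 further steps: k6kk6kk6kooo → k6kk6kk6kk6kooo → (answer).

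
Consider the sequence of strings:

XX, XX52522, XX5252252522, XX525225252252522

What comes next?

The strings grow by a fixed suffix 52522 each time.
So the next term is XX525225252252522·52522.

XX52522525225252252522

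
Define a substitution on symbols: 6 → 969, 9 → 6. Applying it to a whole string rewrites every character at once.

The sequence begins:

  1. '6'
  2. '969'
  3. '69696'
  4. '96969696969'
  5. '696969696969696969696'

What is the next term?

9696969696969696969696969696969696969696969

Replace each of the 21 characters of 696969696969696969696 in place — 969 6 969 6 969 6 969 6 969 6 969 6 969 6 969 6 969 6 969 6 969 — and concatenate.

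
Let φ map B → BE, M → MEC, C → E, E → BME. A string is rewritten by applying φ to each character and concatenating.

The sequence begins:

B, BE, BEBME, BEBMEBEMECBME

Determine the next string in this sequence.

Applying the rule to each of the 13 symbols of BEBMEBEMECBME gives the pieces BE BME BE MEC BME BE BME MEC BME E BE MEC BME, which concatenate to the answer.

BEBMEBEMECBMEBEBMEMECBMEEBEMECBME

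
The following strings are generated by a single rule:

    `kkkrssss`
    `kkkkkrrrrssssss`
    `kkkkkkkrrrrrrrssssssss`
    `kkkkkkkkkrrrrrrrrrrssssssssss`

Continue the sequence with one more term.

Term n consists of 2n+1 k's, followed by 3n-2 r's, followed by 2n+2 s's (n = 1, 2, …).
For the next term, n = 5, so the run lengths are 11, 13, 12.

kkkkkkkkkkkrrrrrrrrrrrrrssssssssssss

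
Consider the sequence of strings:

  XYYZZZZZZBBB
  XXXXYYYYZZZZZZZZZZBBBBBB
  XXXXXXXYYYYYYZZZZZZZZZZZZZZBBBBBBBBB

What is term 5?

XXXXXXXXXXXXXYYYYYYYYYYZZZZZZZZZZZZZZZZZZZZZZBBBBBBBBBBBBBBB

Reading off run lengths: X runs 1, 4, 7; Y runs 2, 4, 6; Z runs 6, 10, 14; B runs 3, 6, 9 — each is linear in n (n = 1, 2, …).
Setting n = 5 gives 13, 10, 22, 15 characters in each block.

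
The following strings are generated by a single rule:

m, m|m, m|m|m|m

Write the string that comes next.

s(k+1) = s(k)·|·s(k) — each term doubles the last with '|' between the halves.
One more doubling of m|m|m|m gives the answer.

m|m|m|m|m|m|m|m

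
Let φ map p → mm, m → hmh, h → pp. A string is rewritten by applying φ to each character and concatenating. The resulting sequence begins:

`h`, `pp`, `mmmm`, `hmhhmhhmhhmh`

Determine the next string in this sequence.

Rewriting each symbol of hmhhmhhmhhmh: h→pp, m→hmh, h→pp, h→pp, m→hmh, h→pp, h→pp, m→hmh, h→pp, h→pp, m→hmh, h→pp, which concatenates to pp hmh pp pp hmh pp pp hmh pp pp hmh pp.

pphmhpppphmhpppphmhpppphmhpp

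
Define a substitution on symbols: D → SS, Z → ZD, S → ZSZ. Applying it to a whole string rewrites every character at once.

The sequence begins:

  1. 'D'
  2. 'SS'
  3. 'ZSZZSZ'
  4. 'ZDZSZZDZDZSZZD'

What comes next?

Rewriting the 14 symbols of ZDZSZZDZDZSZZD one by one yields ZD SS ZD ZSZ ZD ZD SS ZD SS ZD ZSZ ZD ZD SS; concatenated:

ZDSSZDZSZZDZDSSZDSSZDZSZZDZDSS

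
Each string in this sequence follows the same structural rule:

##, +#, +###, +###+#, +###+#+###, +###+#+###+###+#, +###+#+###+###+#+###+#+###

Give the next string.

From term 3 onward, concatenate the last term with the second-to-last: +#·## = +###, +###·+# = +###+#, …
So term 8 is +###+#+###+###+#+###+#+###·+###+#+###+###+#.

+###+#+###+###+#+###+#+###+###+#+###+###+#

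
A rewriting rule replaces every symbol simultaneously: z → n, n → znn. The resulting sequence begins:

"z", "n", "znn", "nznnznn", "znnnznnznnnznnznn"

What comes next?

nznnznnznnnznnznnnznnznnznnnznnznnnznnznn

φ(znnnznnznnnznnznn) expands symbol-by-symbol to n znn znn znn n znn znn n znn znn znn n znn znn n znn znn; joining the 17 pieces gives the next term.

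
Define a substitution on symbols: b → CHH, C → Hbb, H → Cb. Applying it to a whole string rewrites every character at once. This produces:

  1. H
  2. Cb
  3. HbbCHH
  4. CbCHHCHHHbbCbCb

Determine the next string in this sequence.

Rewriting the 15 symbols of CbCHHCHHHbbCbCb one by one yields Hbb CHH Hbb Cb Cb Hbb Cb Cb Cb CHH CHH Hbb CHH Hbb CHH; concatenated:

HbbCHHHbbCbCbHbbCbCbCbCHHCHHHbbCHHHbbCHH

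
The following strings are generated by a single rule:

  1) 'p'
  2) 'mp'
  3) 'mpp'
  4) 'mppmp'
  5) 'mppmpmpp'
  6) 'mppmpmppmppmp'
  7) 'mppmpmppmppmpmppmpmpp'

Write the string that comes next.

mppmpmppmppmpmppmpmppmppmpmppmppmp

From term 3 onward, concatenate the last term with the second-to-last: mp·p = mpp, mpp·mp = mppmp, …
The next term joins mppmpmppmppmpmppmpmpp and mppmpmppmppmp.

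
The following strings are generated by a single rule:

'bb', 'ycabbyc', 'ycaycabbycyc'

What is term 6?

Every step adds yca to the front and yc to the end of the previous string.
From ycaycabbycyc, 3 further steps: ycaycabbycyc → ycaycaycabbycycyc → ycaycaycaycabbycycycyc → (answer).

ycaycaycaycaycabbycycycycyc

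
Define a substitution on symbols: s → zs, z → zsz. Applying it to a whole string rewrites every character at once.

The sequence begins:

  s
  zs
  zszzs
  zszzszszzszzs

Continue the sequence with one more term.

Rewriting the 13 symbols of zszzszszzszzs one by one yields zsz zs zsz zsz zs zsz zs zsz zsz zs zsz zsz zs; concatenated:

zszzszszzszzszszzszszzszzszszzszzs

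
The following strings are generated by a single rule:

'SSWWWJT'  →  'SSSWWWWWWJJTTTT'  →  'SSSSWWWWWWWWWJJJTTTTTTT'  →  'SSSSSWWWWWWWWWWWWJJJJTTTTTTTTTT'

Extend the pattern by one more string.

SSSSSSWWWWWWWWWWWWWWWJJJJJTTTTTTTTTTTTT

Reading off run lengths: S runs 2, 3, 4, 5; W runs 3, 6, 9, 12; J runs 1, 2, 3, 4; T runs 1, 4, 7, 10 — each is linear in n (n = 1, 2, …).
For the next term, n = 5, so the run lengths are 6, 15, 5, 13.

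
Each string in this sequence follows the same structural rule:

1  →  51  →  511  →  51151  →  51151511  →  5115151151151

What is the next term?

511515115115151151511

Each term (from the third on) is the previous term followed by the one before it: term 3 = 51·1 = 511.
The next term joins 5115151151151 and 51151511.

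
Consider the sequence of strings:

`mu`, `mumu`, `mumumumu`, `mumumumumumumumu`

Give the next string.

s(k+1) = s(k)·s(k) — each term doubles the last.
Doubling mumumumumumumumu:

mumumumumumumumumumumumumumumumu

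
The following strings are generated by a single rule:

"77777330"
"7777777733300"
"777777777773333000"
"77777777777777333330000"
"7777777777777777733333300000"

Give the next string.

Reading off run lengths: 7 runs 5, 8, 11, 14, 17; 3 runs 2, 3, 4, 5, 6; 0 runs 1, 2, 3, 4, 5 — each is linear in n (n = 1, 2, …).
For the next term, n = 6, so the run lengths are 20, 7, 6.

777777777777777777773333333000000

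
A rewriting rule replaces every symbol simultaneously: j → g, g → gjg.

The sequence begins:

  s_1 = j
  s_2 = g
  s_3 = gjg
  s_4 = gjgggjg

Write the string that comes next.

Apply φ to gjgggjg symbol by symbol: g→gjg, j→g, g→gjg, g→gjg, g→gjg, j→g, g→gjg; joined: gjg g gjg gjg gjg g gjg.

gjgggjggjggjgggjg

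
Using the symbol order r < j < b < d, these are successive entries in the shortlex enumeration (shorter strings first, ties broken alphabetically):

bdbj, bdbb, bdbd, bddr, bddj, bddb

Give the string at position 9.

drrj

Advancing 3 positions from bddb through bddb → bddd → drrr reaches term 9.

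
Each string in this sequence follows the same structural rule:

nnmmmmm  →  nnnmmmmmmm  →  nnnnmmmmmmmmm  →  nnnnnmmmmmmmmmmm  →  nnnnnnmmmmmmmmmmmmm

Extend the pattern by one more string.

nnnnnnnmmmmmmmmmmmmmmm

The n-th term is n n's then 2n+1 m's, where the shown terms are n = 2, 3, 4, 5, 6.
Setting n = 7 gives 7, 15 characters in each block.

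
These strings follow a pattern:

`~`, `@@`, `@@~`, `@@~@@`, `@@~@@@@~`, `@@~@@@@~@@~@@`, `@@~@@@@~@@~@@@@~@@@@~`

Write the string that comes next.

@@~@@@@~@@~@@@@~@@@@~@@~@@@@~@@~@@

From term 3 onward, concatenate the last term with the second-to-last: @@·~ = @@~, @@~·@@ = @@~@@, …
Continuing: @@~@@@@~@@~@@@@~@@@@~ · @@~@@@@~@@~@@ gives term 8.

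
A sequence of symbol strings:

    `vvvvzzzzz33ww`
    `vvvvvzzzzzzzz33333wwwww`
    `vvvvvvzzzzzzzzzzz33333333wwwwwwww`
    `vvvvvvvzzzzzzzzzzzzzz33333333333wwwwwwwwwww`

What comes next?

Term n consists of n+3 v's, followed by 3n+2 z's, followed by 3n-1 3's, followed by 3n-1 w's (n = 1, 2, …).
Setting n = 5 gives 8, 17, 14, 14 characters in each block.

vvvvvvvvzzzzzzzzzzzzzzzzz33333333333333wwwwwwwwwwwwww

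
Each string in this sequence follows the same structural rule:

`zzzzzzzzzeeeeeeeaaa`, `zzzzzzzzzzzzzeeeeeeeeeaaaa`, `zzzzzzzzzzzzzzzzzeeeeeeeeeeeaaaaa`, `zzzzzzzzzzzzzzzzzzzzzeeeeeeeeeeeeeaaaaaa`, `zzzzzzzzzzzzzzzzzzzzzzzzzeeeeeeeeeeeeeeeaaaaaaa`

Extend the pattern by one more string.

Each string has the form z^{4n+1} e^{2n+3} a^{n+1}, where the shown terms are n = 2, 3, 4, 5, 6.
Setting n = 7 gives 29, 17, 8 characters in each block.

zzzzzzzzzzzzzzzzzzzzzzzzzzzzzeeeeeeeeeeeeeeeeeaaaaaaaa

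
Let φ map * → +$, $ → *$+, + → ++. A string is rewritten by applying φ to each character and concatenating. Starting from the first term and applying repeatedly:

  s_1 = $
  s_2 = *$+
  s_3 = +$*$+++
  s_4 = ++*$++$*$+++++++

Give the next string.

Rewriting the 16 symbols of ++*$++$*$+++++++ one by one yields ++ ++ +$ *$+ ++ ++ *$+ +$ *$+ ++ ++ ++ ++ ++ ++ ++; concatenated:

+++++$*$+++++*$++$*$+++++++++++++++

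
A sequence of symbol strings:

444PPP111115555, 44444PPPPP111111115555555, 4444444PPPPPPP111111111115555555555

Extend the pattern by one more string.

Reading off run lengths: 4 runs 3, 5, 7; P runs 3, 5, 7; 1 runs 5, 8, 11; 5 runs 4, 7, 10 — each is linear in n (n = 1, 2, …).
At n = 4 the blocks have lengths 9, 9, 14, 13.

444444444PPPPPPPPP111111111111115555555555555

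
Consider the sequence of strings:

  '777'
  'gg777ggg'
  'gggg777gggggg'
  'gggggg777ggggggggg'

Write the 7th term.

s(k+1) = gg·s(k)·ggg, so each term gains gg as a prefix and ggg as a suffix.
From gggggg777ggggggggg, 3 further steps: gggggg777ggggggggg → gggggggg777gggggggggggg → gggggggggg777ggggggggggggggg → (answer).

gggggggggggg777gggggggggggggggggg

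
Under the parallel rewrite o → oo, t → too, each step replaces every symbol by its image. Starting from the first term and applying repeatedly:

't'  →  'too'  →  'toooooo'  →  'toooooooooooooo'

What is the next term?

toooooooooooooooooooooooooooooo

φ(toooooooooooooo) expands symbol-by-symbol to too oo oo oo oo oo oo oo oo oo oo oo oo oo oo; joining the 15 pieces gives the next term.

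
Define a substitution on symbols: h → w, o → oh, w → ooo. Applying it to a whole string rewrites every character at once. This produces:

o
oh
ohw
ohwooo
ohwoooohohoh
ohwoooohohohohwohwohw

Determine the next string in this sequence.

ohwoooohohohohwohwohwohwoooohwoooohwooo

Applying the rule to each of the 21 symbols of ohwoooohohohohwohwohw gives the pieces oh w ooo oh oh oh oh w oh w oh w oh w ooo oh w ooo oh w ooo, which concatenate to the answer.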